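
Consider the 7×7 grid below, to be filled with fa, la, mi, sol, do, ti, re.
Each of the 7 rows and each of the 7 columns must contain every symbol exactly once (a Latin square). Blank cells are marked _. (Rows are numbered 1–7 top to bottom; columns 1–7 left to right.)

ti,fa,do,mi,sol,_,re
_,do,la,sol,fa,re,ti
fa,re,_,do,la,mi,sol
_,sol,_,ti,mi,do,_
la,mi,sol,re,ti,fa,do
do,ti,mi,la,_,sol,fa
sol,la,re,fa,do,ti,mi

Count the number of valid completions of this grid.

1

Row 1, column 6: eliminating its row and column leaves {la}.
Row 2, column 1: eliminating its row and column leaves {mi}.
Row 3, column 3: eliminating its row and column leaves {ti}.
Row 4, column 1: eliminating its row and column leaves {re}.
Row 4, column 3: eliminating its row and column leaves {fa}.
Row 4, column 7: eliminating its row and column leaves {la}.
Row 6, column 5: eliminating its row and column leaves {re}.
Only one assignment across all blanks avoids any row or column repeat, giving 1 completion.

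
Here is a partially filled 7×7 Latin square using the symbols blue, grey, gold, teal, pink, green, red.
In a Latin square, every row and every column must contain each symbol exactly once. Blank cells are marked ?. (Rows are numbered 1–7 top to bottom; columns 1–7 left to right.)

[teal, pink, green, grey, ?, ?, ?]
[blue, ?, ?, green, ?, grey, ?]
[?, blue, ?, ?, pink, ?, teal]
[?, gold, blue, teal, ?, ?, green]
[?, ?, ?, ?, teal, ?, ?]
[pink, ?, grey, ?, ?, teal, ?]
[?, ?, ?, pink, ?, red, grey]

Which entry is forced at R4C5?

grey

Row 4, column 6: row 4 has {blue, gold, teal, green} and column 6 has {grey, teal, red}, leaving only pink.
Row 4, column 5 is narrowed to {grey, red}.
If it were red, then row 3, column 3 would be left with no valid symbol.
So row 4, column 5 must be grey.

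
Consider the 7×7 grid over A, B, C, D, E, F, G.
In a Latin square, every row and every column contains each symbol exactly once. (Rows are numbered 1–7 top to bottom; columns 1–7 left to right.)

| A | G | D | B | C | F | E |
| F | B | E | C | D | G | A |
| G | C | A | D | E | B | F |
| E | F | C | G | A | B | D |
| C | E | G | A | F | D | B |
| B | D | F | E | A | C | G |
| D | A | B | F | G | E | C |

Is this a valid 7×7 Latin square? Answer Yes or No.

Every row is a permutation, but column 5 contains A twice (at rows 4 and 6).

No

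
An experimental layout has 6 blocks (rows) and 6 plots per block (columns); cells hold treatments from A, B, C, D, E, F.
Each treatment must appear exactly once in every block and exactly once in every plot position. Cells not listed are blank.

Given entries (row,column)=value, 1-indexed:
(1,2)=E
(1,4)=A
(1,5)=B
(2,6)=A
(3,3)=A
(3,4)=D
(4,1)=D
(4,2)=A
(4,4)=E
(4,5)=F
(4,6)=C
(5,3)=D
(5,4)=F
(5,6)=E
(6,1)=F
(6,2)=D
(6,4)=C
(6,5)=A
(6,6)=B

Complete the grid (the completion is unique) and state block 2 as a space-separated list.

E F C B D A

Block 2, plot 4: block 2 has {A} and plot 4 has {A, C, D, E, F}, leaving only B.
Block 1, plot 1: block 1 has {A, B, E} and plot 1 has {D, F}, leaving only C.
Block 2, plot 1: block 2 has {A, B} and plot 1 has {C, D, F}, leaving only E.
Block 1, plot 3: block 1 has {A, B, C, E} and plot 3 has {A, D}, leaving only F.
Block 2, plot 3: block 2 has {A, B, E} and plot 3 has {A, D, F}, leaving only C.
Block 2, plot 2: block 2 has {A, B, C, E} and plot 2 has {A, D, E}, leaving only F.
Block 2, plot 5: block 2 has {A, B, C, E, F} and plot 5 has {A, B, F}, leaving only D.
So block 2 reads: E F C B D A.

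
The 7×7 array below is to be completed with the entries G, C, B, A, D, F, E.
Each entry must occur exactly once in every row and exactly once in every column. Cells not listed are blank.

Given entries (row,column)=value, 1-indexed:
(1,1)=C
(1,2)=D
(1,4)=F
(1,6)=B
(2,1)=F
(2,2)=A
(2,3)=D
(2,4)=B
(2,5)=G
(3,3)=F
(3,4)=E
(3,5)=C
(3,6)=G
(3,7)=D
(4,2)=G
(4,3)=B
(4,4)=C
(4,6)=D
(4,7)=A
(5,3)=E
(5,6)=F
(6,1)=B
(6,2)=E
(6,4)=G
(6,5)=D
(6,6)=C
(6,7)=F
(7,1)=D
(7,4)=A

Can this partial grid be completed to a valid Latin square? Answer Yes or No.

Row 2, column 6: row 2 has {G, B, A, D, F} and column 6 has {G, C, B, D, F}, so it must be E.
Now row 7, column 6: row 7 together with column 6 already contain {G, C, B, A, D, F, E} — every symbol — so nothing can go there. The grid has no valid completion.

No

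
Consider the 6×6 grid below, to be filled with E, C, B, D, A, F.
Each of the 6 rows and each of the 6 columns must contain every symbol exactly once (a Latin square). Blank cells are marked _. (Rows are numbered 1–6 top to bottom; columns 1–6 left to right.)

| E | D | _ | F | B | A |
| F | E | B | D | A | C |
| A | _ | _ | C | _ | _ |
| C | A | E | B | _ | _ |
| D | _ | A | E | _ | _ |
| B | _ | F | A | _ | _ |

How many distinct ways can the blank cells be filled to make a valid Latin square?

3

Row 1, column 3: eliminating its row and column leaves {C}.
Row 3, column 2: eliminating its row and column leaves {B, F}.
Row 3, column 3: eliminating its row and column leaves {D}.
Row 3, column 5: eliminating its row and column leaves {E, D, F}.
Row 3, column 6: eliminating its row and column leaves {E, B, D, F}.
Row 4, column 5: eliminating its row and column leaves {D, F}.
Row 4, column 6: eliminating its row and column leaves {D, F}.
Row 5, column 2: eliminating its row and column leaves {C, B, F}.
Row 5, column 5: eliminating its row and column leaves {C, F}.
Row 5, column 6: eliminating its row and column leaves {B, F}.
Row 6, column 2: eliminating its row and column leaves {C}.
Row 6, column 5: eliminating its row and column leaves {E, C, D}.
Row 6, column 6: eliminating its row and column leaves {E, D}.
Enumerating the assignments across these blanks that avoid any row or column repeat gives 3 completions.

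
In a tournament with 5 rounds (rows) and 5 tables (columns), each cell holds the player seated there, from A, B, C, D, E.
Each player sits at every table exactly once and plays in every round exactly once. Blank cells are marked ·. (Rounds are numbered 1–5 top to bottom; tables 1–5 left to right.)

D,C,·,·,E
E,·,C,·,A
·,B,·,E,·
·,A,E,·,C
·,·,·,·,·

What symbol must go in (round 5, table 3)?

Round 2, table 2: round 2 has {A, C, E} and table 2 has {A, B, C}, leaving only D.
Round 2, table 4: round 2 has {A, C, D, E} and table 4 has {E}, leaving only B.
Round 1, table 4: round 1 has {C, D, E} and table 4 has {B, E}, leaving only A.
Round 1, table 3: round 1 has {A, C, D, E} and table 3 has {C, E}, leaving only B.
Round 3, table 5: round 3 has {B, E} and table 5 has {A, C, E}, leaving only D.
Round 3, table 3: round 3 has {B, D, E} and table 3 has {B, C, E}, leaving only A.
Round 5 already has {} and table 3 already has {A, B, C, E}, so round 5, table 3 must be D.

D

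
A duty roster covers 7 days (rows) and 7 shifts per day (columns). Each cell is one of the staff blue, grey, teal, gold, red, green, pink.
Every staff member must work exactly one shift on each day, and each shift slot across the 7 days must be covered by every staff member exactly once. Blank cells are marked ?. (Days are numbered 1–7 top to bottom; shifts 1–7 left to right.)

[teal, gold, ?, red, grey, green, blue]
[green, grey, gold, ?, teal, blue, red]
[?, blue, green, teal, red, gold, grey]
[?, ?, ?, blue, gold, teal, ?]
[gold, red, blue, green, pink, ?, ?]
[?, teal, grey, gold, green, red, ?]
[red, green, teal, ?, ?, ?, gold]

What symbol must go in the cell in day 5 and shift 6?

grey

Day 5 already has {blue, gold, red, green, pink} and shift 6 already has {blue, teal, gold, red, green}, so day 5, shift 6 must be grey.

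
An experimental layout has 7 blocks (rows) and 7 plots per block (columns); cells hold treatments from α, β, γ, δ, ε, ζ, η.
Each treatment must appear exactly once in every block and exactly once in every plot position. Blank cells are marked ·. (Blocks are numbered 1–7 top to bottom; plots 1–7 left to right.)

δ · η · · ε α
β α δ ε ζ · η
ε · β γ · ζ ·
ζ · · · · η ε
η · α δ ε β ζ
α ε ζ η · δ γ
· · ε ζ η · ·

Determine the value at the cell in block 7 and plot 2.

Block 1, plot 4: block 1 has {α, δ, ε, η} and plot 4 has {γ, δ, ε, ζ, η}, leaving only β.
Block 1, plot 5: block 1 has {α, β, δ, ε, η} and plot 5 has {ε, ζ, η}, leaving only γ.
Block 1, plot 2: block 1 has {α, β, γ, δ, ε, η} and plot 2 has {α, ε}, leaving only ζ.
Block 2, plot 6: block 2 has {α, β, δ, ε, ζ, η} and plot 6 has {β, δ, ε, ζ, η}, leaving only γ.
Block 3, plot 7: block 3 has {β, γ, ε, ζ} and plot 7 has {α, γ, ε, ζ, η}, leaving only δ.
Block 3, plot 2: block 3 has {β, γ, δ, ε, ζ} and plot 2 has {α, ε, ζ}, leaving only η.
Block 3, plot 5: block 3 has {β, γ, δ, ε, ζ, η} and plot 5 has {γ, ε, ζ, η}, leaving only α.
Block 4, plot 3: block 4 has {ε, ζ, η} and plot 3 has {α, β, δ, ε, ζ, η}, leaving only γ.
Block 4, plot 4: block 4 has {γ, ε, ζ, η} and plot 4 has {β, γ, δ, ε, ζ, η}, leaving only α.
Block 5, plot 2: block 5 has {α, β, δ, ε, ζ, η} and plot 2 has {α, ε, ζ, η}, leaving only γ.
Block 6, plot 5: block 6 has {α, γ, δ, ε, ζ, η} and plot 5 has {α, γ, ε, ζ, η}, leaving only β.
Block 4, plot 5: block 4 has {α, γ, ε, ζ, η} and plot 5 has {α, β, γ, ε, ζ, η}, leaving only δ.
Block 4, plot 2: block 4 has {α, γ, δ, ε, ζ, η} and plot 2 has {α, γ, ε, ζ, η}, leaving only β.
Block 7 already has {ε, ζ, η} and plot 2 already has {α, β, γ, ε, ζ, η}, so block 7, plot 2 must be δ.

δ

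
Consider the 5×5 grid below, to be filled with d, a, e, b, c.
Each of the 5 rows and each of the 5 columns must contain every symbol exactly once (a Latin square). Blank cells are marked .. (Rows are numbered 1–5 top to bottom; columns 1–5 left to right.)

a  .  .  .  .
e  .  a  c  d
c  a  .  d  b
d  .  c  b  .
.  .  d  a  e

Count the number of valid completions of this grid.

Row 1, column 2: eliminating its row and column leaves {d, e, b, c}.
Row 1, column 3: eliminating its row and column leaves {e, b}.
Row 1, column 4: eliminating its row and column leaves {e}.
Row 1, column 5: eliminating its row and column leaves {c}.
Row 2, column 2: eliminating its row and column leaves {b}.
Row 3, column 3: eliminating its row and column leaves {e}.
Row 4, column 2: eliminating its row and column leaves {e}.
Row 4, column 5: eliminating its row and column leaves {a}.
Row 5, column 1: eliminating its row and column leaves {b}.
Row 5, column 2: eliminating its row and column leaves {b, c}.
Only one assignment across all blanks avoids any row or column repeat, giving 1 completion.

1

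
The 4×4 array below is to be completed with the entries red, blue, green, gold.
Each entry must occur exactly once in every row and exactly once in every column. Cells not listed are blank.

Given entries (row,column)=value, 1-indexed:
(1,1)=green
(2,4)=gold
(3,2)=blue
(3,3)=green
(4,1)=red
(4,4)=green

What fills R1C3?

gold

Row 2, column 1: row 2 has {gold} and column 1 has {red, green}, leaving only blue.
Row 2, column 3: row 2 has {blue, gold} and column 3 has {green}, leaving only red.
Row 2, column 2: row 2 has {red, blue, gold} and column 2 has {blue}, leaving only green.
Row 3, column 1: row 3 has {blue, green} and column 1 has {red, blue, green}, leaving only gold.
Row 3, column 4: row 3 has {blue, green, gold} and column 4 has {green, gold}, leaving only red.
Row 1, column 4: row 1 has {green} and column 4 has {red, green, gold}, leaving only blue.
Row 1 already has {blue, green} and column 3 already has {red, green}, so row 1, column 3 must be gold.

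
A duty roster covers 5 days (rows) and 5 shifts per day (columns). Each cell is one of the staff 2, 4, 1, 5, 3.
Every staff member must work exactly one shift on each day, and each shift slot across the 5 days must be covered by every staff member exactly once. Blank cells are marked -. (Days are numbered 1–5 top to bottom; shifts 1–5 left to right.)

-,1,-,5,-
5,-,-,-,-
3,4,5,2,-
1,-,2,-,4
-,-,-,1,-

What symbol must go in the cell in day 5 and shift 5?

5

Day 3, shift 5: day 3 has {2, 4, 5, 3} and shift 5 has {4}, leaving only 1.
Day 4, shift 4: day 4 has {2, 4, 1} and shift 4 has {2, 1, 5}, leaving only 3.
Day 2, shift 4: day 2 has {5} and shift 4 has {2, 1, 5, 3}, leaving only 4.
Day 4, shift 2: day 4 has {2, 4, 1, 3} and shift 2 has {4, 1}, leaving only 5.
Day 5, shift 5 is narrowed to {2, 5, 3}.
If it were 2, then day 2, shift 5 would be left with no valid symbol.
If it were 3, then day 2, shift 5 would be left with no valid symbol.
So day 5, shift 5 must be 5.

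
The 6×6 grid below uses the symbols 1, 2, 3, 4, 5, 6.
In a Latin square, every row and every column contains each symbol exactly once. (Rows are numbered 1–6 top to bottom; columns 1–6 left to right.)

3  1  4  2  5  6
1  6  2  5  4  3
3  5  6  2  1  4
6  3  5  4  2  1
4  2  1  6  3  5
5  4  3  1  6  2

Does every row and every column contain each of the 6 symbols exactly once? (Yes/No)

No

Every row is a permutation, but column 1 contains 3 twice (at rows 1 and 3).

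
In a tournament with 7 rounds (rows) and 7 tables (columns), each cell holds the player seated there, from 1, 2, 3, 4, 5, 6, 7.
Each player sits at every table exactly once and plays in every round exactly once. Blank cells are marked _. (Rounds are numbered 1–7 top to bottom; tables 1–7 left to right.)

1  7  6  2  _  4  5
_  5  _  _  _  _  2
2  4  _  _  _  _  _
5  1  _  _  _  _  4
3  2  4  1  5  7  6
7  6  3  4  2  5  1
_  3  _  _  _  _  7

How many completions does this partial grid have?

9

Round 1, table 5: eliminating its round and table leaves {3}.
Round 2, table 1: eliminating its round and table leaves {4, 6}.
Round 2, table 3: eliminating its round and table leaves {1, 7}.
Round 2, table 4: eliminating its round and table leaves {3, 6, 7}.
Round 2, table 5: eliminating its round and table leaves {1, 3, 4, 6, 7}.
Round 2, table 6: eliminating its round and table leaves {1, 3, 6}.
Round 3, table 3: eliminating its round and table leaves {1, 5, 7}.
Round 3, table 4: eliminating its round and table leaves {3, 5, 6, 7}.
Round 3, table 5: eliminating its round and table leaves {1, 3, 6, 7}.
Round 3, table 6: eliminating its round and table leaves {1, 3, 6}.
Round 3, table 7: eliminating its round and table leaves {3}.
Round 4, table 3: eliminating its round and table leaves {2, 7}.
Round 4, table 4: eliminating its round and table leaves {3, 6, 7}.
Round 4, table 5: eliminating its round and table leaves {3, 6, 7}.
Round 4, table 6: eliminating its round and table leaves {2, 3, 6}.
Round 7, table 1: eliminating its round and table leaves {4, 6}.
Round 7, table 3: eliminating its round and table leaves {1, 2, 5}.
Round 7, table 4: eliminating its round and table leaves {5, 6}.
Round 7, table 5: eliminating its round and table leaves {1, 4, 6}.
Round 7, table 6: eliminating its round and table leaves {1, 2, 6}.
Enumerating the assignments across these blanks that avoid any round or table repeat gives 9 completions.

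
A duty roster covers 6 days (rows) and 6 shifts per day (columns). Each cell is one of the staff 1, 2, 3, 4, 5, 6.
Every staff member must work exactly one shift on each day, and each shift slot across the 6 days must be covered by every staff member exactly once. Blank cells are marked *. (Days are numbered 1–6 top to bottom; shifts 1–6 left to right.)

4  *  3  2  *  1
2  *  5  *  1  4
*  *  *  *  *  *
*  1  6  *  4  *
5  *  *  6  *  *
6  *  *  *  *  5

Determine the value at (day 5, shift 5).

2

Day 2, shift 4: day 2 has {1, 2, 4, 5} and shift 4 has {2, 6}, leaving only 3.
Day 2, shift 2: day 2 has {1, 2, 3, 4, 5} and shift 2 has {1}, leaving only 6.
Day 1, shift 2: day 1 has {1, 2, 3, 4} and shift 2 has {1, 6}, leaving only 5.
Day 1, shift 5: day 1 has {1, 2, 3, 4, 5} and shift 5 has {1, 4}, leaving only 6.
Day 4, shift 1: day 4 has {1, 4, 6} and shift 1 has {2, 4, 5, 6}, leaving only 3.
Day 3, shift 1: day 3 has {} and shift 1 has {2, 3, 4, 5, 6}, leaving only 1.
Day 4, shift 4: day 4 has {1, 3, 4, 6} and shift 4 has {2, 3, 6}, leaving only 5.
Day 3, shift 4: day 3 has {1} and shift 4 has {2, 3, 5, 6}, leaving only 4.
Day 3, shift 3: day 3 has {1, 4} and shift 3 has {3, 5, 6}, leaving only 2.
Day 3, shift 2: day 3 has {1, 2, 4} and shift 2 has {1, 5, 6}, leaving only 3.
Day 3, shift 5: day 3 has {1, 2, 3, 4} and shift 5 has {1, 4, 6}, leaving only 5.
Day 3, shift 6: day 3 has {1, 2, 3, 4, 5} and shift 6 has {1, 4, 5}, leaving only 6.
Day 4, shift 6: day 4 has {1, 3, 4, 5, 6} and shift 6 has {1, 4, 5, 6}, leaving only 2.
Day 5, shift 6: day 5 has {5, 6} and shift 6 has {1, 2, 4, 5, 6}, leaving only 3.
Day 5 already has {3, 5, 6} and shift 5 already has {1, 4, 5, 6}, so day 5, shift 5 must be 2.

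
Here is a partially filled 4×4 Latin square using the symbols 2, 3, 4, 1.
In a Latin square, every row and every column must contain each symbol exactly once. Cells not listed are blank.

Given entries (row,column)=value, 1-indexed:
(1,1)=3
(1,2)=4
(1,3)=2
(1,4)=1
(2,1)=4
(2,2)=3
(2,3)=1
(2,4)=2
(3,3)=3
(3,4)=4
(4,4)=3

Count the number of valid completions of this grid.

2

Row 3, column 1: eliminating its row and column leaves {2, 1}.
Row 3, column 2: eliminating its row and column leaves {2, 1}.
Row 4, column 1: eliminating its row and column leaves {2, 1}.
Row 4, column 2: eliminating its row and column leaves {2, 1}.
Row 4, column 3: eliminating its row and column leaves {4}.
Enumerating the assignments across these blanks that avoid any row or column repeat gives 2 completions.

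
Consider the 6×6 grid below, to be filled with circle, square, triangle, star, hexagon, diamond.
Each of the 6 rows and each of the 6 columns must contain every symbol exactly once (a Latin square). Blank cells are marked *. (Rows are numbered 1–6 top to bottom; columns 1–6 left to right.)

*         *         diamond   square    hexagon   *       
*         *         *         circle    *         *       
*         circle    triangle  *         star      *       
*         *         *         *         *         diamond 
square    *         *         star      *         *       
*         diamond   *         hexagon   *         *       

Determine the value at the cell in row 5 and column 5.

diamond

Row 3, column 4: row 3 has {circle, triangle, star} and column 4 has {circle, square, star, hexagon}, leaving only diamond.
Row 3, column 1: row 3 has {circle, triangle, star, diamond} and column 1 has {square}, leaving only hexagon.
Row 3, column 6: row 3 has {circle, triangle, star, hexagon, diamond} and column 6 has {diamond}, leaving only square.
Row 4, column 4: row 4 has {diamond} and column 4 has {circle, square, star, hexagon, diamond}, leaving only triangle.
Row 5, column 5 is narrowed to {circle, triangle, diamond}.
If it were circle, then row 5, column 6 would be left with no valid symbol.
If it were triangle, then row 5, column 6 would be left with no valid symbol.
So row 5, column 5 must be diamond.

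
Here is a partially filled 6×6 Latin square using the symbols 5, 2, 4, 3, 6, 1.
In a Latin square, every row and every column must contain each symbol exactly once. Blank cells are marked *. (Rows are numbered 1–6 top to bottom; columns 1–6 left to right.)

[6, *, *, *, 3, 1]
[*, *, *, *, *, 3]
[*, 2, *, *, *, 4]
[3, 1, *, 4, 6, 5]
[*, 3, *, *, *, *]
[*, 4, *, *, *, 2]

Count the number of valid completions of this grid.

Row 1, column 2: eliminating its row and column leaves {5}.
Row 1, column 3: eliminating its row and column leaves {5, 2, 4}.
Row 1, column 4: eliminating its row and column leaves {5, 2}.
Row 2, column 1: eliminating its row and column leaves {5, 2, 4, 1}.
Row 2, column 2: eliminating its row and column leaves {5, 6}.
Row 2, column 3: eliminating its row and column leaves {5, 2, 4, 6, 1}.
Row 2, column 4: eliminating its row and column leaves {5, 2, 6, 1}.
Row 2, column 5: eliminating its row and column leaves {5, 2, 4, 1}.
Row 3, column 1: eliminating its row and column leaves {5, 1}.
Row 3, column 3: eliminating its row and column leaves {5, 3, 6, 1}.
Row 3, column 4: eliminating its row and column leaves {5, 3, 6, 1}.
Row 3, column 5: eliminating its row and column leaves {5, 1}.
Row 4, column 3: eliminating its row and column leaves {2}.
Row 5, column 1: eliminating its row and column leaves {5, 2, 4, 1}.
Row 5, column 3: eliminating its row and column leaves {5, 2, 4, 6, 1}.
Row 5, column 4: eliminating its row and column leaves {5, 2, 6, 1}.
Row 5, column 5: eliminating its row and column leaves {5, 2, 4, 1}.
Row 5, column 6: eliminating its row and column leaves {6}.
Row 6, column 1: eliminating its row and column leaves {5, 1}.
Row 6, column 3: eliminating its row and column leaves {5, 3, 6, 1}.
Row 6, column 4: eliminating its row and column leaves {5, 3, 6, 1}.
Row 6, column 5: eliminating its row and column leaves {5, 1}.
Enumerating the assignments across these blanks that avoid any row or column repeat gives 16 completions.

16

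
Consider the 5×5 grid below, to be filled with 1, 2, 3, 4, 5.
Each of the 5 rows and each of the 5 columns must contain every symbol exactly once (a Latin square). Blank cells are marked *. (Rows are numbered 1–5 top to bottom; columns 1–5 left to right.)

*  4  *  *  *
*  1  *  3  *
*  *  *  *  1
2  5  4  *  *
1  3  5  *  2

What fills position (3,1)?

Row 2, column 3: row 2 has {1, 3} and column 3 has {4, 5}, leaving only 2.
Row 3, column 2: row 3 has {1} and column 2 has {1, 3, 4, 5}, leaving only 2.
Row 3, column 3: row 3 has {1, 2} and column 3 has {2, 4, 5}, leaving only 3.
Row 1, column 3: row 1 has {4} and column 3 has {2, 3, 4, 5}, leaving only 1.
Row 4, column 4: row 4 has {2, 4, 5} and column 4 has {3}, leaving only 1.
Row 4, column 5: row 4 has {1, 2, 4, 5} and column 5 has {1, 2}, leaving only 3.
Row 1, column 5: row 1 has {1, 4} and column 5 has {1, 2, 3}, leaving only 5.
Row 1, column 1: row 1 has {1, 4, 5} and column 1 has {1, 2}, leaving only 3.
Row 1, column 4: row 1 has {1, 3, 4, 5} and column 4 has {1, 3}, leaving only 2.
Row 2, column 5: row 2 has {1, 2, 3} and column 5 has {1, 2, 3, 5}, leaving only 4.
Row 2, column 1: row 2 has {1, 2, 3, 4} and column 1 has {1, 2, 3}, leaving only 5.
Row 3 already has {1, 2, 3} and column 1 already has {1, 2, 3, 5}, so row 3, column 1 must be 4.

4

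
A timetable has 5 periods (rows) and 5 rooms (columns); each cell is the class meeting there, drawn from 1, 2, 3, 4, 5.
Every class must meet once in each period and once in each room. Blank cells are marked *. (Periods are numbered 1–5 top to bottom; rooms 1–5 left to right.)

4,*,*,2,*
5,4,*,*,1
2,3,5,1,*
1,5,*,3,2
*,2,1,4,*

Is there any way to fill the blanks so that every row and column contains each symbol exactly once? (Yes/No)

Period 2, room 4: period 2 together with room 4 already contain {1, 2, 3, 4, 5} — every symbol — so nothing can go there. The grid has no valid completion.

No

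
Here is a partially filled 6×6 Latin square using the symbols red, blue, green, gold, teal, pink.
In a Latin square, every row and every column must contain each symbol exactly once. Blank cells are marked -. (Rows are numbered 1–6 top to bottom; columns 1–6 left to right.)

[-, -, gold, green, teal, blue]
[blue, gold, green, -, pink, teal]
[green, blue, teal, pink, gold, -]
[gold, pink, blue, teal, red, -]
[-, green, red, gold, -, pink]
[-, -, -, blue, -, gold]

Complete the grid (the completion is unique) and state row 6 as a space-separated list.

Row 6, column 3: row 6 has {blue, gold} and column 3 has {red, blue, green, gold, teal}, leaving only pink.
Row 6, column 5: row 6 has {blue, gold, pink} and column 5 has {red, gold, teal, pink}, leaving only green.
Row 1, column 2: row 1 has {blue, green, gold, teal} and column 2 has {blue, green, gold, pink}, leaving only red.
Row 6, column 2: row 6 has {blue, green, gold, pink} and column 2 has {red, blue, green, gold, pink}, leaving only teal.
Row 6, column 1: row 6 has {blue, green, gold, teal, pink} and column 1 has {blue, green, gold}, leaving only red.
So row 6 reads: red teal pink blue green gold.

red teal pink blue green gold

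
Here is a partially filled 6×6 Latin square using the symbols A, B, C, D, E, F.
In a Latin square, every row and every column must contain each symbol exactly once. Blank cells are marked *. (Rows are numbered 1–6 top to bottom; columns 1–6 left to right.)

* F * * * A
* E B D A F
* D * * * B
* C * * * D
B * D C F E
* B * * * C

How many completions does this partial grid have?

Row 1, column 1: eliminating its row and column leaves {C, D, E}.
Row 1, column 3: eliminating its row and column leaves {C, E}.
Row 1, column 4: eliminating its row and column leaves {B, E}.
Row 1, column 5: eliminating its row and column leaves {B, C, D, E}.
Row 2, column 1: eliminating its row and column leaves {C}.
Row 3, column 1: eliminating its row and column leaves {A, C, E, F}.
Row 3, column 3: eliminating its row and column leaves {A, C, E, F}.
Row 3, column 4: eliminating its row and column leaves {A, E, F}.
Row 3, column 5: eliminating its row and column leaves {C, E}.
Row 4, column 1: eliminating its row and column leaves {A, E, F}.
Row 4, column 3: eliminating its row and column leaves {A, E, F}.
Row 4, column 4: eliminating its row and column leaves {A, B, E, F}.
Row 4, column 5: eliminating its row and column leaves {B, E}.
Row 5, column 2: eliminating its row and column leaves {A}.
Row 6, column 1: eliminating its row and column leaves {A, D, E, F}.
Row 6, column 3: eliminating its row and column leaves {A, E, F}.
Row 6, column 4: eliminating its row and column leaves {A, E, F}.
Row 6, column 5: eliminating its row and column leaves {D, E}.
Enumerating the assignments across these blanks that avoid any row or column repeat gives 24 completions.

24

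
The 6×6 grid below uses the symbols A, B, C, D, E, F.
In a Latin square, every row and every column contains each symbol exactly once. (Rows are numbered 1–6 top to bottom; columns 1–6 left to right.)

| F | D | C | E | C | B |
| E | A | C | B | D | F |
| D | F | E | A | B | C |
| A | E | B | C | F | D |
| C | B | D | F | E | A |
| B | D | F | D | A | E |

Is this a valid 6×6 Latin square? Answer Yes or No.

No

Row 6 contains D twice (at columns 2 and 4); row 1 is also not a permutation.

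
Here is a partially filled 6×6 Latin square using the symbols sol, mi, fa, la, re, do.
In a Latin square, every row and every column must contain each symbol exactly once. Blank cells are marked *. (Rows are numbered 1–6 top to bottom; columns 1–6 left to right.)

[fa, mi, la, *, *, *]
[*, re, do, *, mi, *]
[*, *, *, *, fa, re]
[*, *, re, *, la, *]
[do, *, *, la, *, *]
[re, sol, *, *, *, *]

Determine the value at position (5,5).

re

Row 5, column 2: row 5 has {la, do} and column 2 has {sol, mi, re}, leaving only fa.
Row 4, column 2: row 4 has {la, re} and column 2 has {sol, mi, fa, re}, leaving only do.
Row 3, column 2: row 3 has {fa, re} and column 2 has {sol, mi, fa, re, do}, leaving only la.
Row 6, column 5: row 6 has {sol, re} and column 5 has {mi, fa, la}, leaving only do.
Row 5, column 5 is narrowed to {sol, re}.
If it were sol, then row 5, column 6 would be left with no valid symbol.
So row 5, column 5 must be re.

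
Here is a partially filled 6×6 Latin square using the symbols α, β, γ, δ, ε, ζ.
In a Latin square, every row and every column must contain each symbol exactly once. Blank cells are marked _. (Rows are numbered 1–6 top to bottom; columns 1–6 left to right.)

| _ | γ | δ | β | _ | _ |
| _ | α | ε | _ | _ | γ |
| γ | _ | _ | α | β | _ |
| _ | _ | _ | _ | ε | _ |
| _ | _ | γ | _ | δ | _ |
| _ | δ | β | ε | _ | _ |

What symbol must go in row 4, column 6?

β

Row 2, column 5: row 2 has {α, γ, ε} and column 5 has {β, δ, ε}, leaving only ζ.
Row 1, column 5: row 1 has {β, γ, δ} and column 5 has {β, δ, ε, ζ}, leaving only α.
Row 2, column 4: row 2 has {α, γ, ε, ζ} and column 4 has {α, β, ε}, leaving only δ.
Row 2, column 1: row 2 has {α, γ, δ, ε, ζ} and column 1 has {γ}, leaving only β.
Row 3, column 3: row 3 has {α, β, γ} and column 3 has {β, γ, δ, ε}, leaving only ζ.
Row 3, column 2: row 3 has {α, β, γ, ζ} and column 2 has {α, γ, δ}, leaving only ε.
Row 3, column 6: row 3 has {α, β, γ, ε, ζ} and column 6 has {γ}, leaving only δ.
Row 4, column 3: row 4 has {ε} and column 3 has {β, γ, δ, ε, ζ}, leaving only α.
Row 5, column 4: row 5 has {γ, δ} and column 4 has {α, β, δ, ε}, leaving only ζ.
Row 4, column 4: row 4 has {α, ε} and column 4 has {α, β, δ, ε, ζ}, leaving only γ.
Row 5, column 2: row 5 has {γ, δ, ζ} and column 2 has {α, γ, δ, ε}, leaving only β.
Row 4, column 2: row 4 has {α, γ, ε} and column 2 has {α, β, γ, δ, ε}, leaving only ζ.
Row 4 already has {α, γ, ε, ζ} and column 6 already has {γ, δ}, so row 4, column 6 must be β.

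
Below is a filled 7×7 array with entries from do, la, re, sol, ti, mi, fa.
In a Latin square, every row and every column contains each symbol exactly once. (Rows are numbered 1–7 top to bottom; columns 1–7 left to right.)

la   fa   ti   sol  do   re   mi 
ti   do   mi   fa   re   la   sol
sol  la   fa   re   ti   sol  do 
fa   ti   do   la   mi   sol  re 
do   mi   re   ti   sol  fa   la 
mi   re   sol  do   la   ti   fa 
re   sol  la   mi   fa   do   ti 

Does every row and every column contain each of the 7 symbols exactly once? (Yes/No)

Row 3 contains sol twice (at columns 1 and 6), so it is not a permutation.

No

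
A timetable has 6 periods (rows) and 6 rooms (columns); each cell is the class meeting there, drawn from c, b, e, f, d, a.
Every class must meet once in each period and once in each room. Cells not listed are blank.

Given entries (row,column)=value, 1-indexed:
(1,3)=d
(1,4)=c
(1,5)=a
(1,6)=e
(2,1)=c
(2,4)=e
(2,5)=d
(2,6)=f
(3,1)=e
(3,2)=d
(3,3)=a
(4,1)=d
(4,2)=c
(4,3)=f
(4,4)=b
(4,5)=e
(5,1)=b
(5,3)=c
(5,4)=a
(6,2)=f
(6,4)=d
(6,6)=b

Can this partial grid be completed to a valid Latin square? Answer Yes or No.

Yes

No period or room among the givens repeats a symbol, and propagating forced cells runs into no contradiction.
One valid completion exists (for instance, f b d c a e / c a b e d f / e d a f b c / d c f b e a / b e c a f d / a f e d c b).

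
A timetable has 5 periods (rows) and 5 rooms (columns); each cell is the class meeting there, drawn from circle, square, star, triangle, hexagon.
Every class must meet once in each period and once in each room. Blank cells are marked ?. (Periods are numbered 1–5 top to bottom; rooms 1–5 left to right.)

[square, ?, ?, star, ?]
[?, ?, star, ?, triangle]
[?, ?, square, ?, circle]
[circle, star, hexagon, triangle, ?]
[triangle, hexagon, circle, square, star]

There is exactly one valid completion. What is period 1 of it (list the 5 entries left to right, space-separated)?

square circle triangle star hexagon

Period 1, room 3: period 1 has {square, star} and room 3 has {circle, square, star, hexagon}, leaving only triangle.
Period 1, room 2: period 1 has {square, star, triangle} and room 2 has {star, hexagon}, leaving only circle.
Period 1, room 5: period 1 has {circle, square, star, triangle} and room 5 has {circle, star, triangle}, leaving only hexagon.
So period 1 reads: square circle triangle star hexagon.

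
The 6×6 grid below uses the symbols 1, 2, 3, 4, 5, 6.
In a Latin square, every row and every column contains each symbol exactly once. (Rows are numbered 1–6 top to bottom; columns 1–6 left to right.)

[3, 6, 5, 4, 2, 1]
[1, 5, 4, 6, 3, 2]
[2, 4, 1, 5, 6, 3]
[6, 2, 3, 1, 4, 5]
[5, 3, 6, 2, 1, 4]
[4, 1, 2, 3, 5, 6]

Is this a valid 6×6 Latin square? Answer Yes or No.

Yes

Each row is a permutation of the 6 symbols, and so is each column.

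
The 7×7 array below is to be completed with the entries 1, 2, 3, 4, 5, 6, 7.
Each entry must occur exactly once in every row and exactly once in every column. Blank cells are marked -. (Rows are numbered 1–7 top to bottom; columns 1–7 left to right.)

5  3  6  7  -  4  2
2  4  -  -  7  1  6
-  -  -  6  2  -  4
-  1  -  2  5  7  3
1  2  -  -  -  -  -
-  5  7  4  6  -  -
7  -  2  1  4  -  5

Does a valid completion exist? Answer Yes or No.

No

Row 1, column 5: row 1 has {2, 3, 4, 5, 6, 7} and column 5 has {2, 4, 5, 6, 7}, so it must be 1.
Row 3, column 1: row 3 has {2, 4, 6} and column 1 has {1, 2, 5, 7}, so it must be 3.
Now row 6, column 1: row 6 together with column 1 already contain {1, 2, 3, 4, 5, 6, 7} — every symbol — so nothing can go there. The grid has no valid completion.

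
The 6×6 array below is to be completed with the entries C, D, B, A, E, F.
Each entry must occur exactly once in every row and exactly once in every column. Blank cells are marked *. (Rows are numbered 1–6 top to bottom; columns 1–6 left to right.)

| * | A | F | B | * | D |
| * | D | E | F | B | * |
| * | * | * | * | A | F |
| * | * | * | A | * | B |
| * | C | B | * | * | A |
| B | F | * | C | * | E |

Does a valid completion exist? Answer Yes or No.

No row or column among the givens repeats a symbol, and propagating forced cells runs into no contradiction.
One valid completion exists (for instance, E A F B C D / A D E F B C / D B C E A F / C E D A F B / F C B D E A / B F A C D E).

Yes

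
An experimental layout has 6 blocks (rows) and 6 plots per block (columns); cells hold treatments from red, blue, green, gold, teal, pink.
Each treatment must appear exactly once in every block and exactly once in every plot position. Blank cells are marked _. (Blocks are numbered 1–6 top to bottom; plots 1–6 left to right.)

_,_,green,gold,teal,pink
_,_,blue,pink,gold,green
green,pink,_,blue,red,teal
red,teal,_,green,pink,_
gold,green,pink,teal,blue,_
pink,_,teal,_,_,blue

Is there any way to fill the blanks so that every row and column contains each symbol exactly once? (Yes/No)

No

Block 1, plot 1: block 1 has {green, gold, teal, pink} and plot 1 has {red, green, gold, pink}, so it must be blue.
Block 1, plot 2: block 1 has {blue, green, gold, teal, pink} and plot 2 has {green, teal, pink}, so it must be red.
Now block 2, plot 2: block 2 together with plot 2 already contain {red, blue, green, gold, teal, pink} — every symbol — so nothing can go there. The grid has no valid completion.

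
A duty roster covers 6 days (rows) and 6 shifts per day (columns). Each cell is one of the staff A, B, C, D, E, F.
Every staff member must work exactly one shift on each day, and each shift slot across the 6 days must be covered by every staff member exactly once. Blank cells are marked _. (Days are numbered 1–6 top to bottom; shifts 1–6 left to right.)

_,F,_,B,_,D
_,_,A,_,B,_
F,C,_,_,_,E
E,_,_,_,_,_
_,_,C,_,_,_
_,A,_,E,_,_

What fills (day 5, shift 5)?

Day 1, shift 3: day 1 has {B, D, F} and shift 3 has {A, C}, leaving only E.
Day 5, shift 5 is narrowed to {A, D, E, F}.
If it were A, then day 6, shift 5 would be left with no valid symbol.
If it were D, then day 6, shift 5 would be left with no valid symbol.
If it were F, propagating the remaining blanks reaches a contradiction.
So day 5, shift 5 must be E.

E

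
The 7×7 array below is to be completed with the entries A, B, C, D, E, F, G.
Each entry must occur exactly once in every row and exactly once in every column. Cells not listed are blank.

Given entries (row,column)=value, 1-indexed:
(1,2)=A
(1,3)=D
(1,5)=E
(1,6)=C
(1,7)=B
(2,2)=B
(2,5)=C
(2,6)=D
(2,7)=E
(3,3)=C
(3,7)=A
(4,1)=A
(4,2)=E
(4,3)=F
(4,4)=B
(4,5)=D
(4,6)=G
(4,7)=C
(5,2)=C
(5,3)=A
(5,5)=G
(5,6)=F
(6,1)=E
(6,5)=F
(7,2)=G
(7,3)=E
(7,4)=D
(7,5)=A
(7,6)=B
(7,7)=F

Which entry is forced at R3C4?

Row 2, column 3: row 2 has {B, C, D, E} and column 3 has {A, C, D, E, F}, leaving only G.
Row 2, column 1: row 2 has {B, C, D, E, G} and column 1 has {A, E}, leaving only F.
Row 1, column 1: row 1 has {A, B, C, D, E} and column 1 has {A, E, F}, leaving only G.
Row 1, column 4: row 1 has {A, B, C, D, E, G} and column 4 has {B, D}, leaving only F.
Row 2, column 4: row 2 has {B, C, D, E, F, G} and column 4 has {B, D, F}, leaving only A.
Row 3, column 5: row 3 has {A, C} and column 5 has {A, C, D, E, F, G}, leaving only B.
Row 3, column 1: row 3 has {A, B, C} and column 1 has {A, E, F, G}, leaving only D.
Row 3, column 2: row 3 has {A, B, C, D} and column 2 has {A, B, C, E, G}, leaving only F.
Row 3, column 6: row 3 has {A, B, C, D, F} and column 6 has {B, C, D, F, G}, leaving only E.
Row 3 already has {A, B, C, D, E, F} and column 4 already has {A, B, D, F}, so row 3, column 4 must be G.

G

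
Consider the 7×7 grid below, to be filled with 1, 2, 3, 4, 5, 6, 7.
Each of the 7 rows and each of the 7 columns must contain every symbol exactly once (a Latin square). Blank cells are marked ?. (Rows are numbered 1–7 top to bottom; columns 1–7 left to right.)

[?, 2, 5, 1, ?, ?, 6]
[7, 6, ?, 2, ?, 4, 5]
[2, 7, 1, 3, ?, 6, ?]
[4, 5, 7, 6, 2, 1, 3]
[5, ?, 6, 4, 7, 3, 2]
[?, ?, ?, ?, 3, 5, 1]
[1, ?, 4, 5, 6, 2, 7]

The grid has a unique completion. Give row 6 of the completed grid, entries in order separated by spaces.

Row 6, column 1: row 6 has {1, 3, 5} and column 1 has {1, 2, 4, 5, 7}, leaving only 6.
Row 6, column 2: row 6 has {1, 3, 5, 6} and column 2 has {2, 5, 6, 7}, leaving only 4.
Row 6, column 3: row 6 has {1, 3, 4, 5, 6} and column 3 has {1, 4, 5, 6, 7}, leaving only 2.
Row 6, column 4: row 6 has {1, 2, 3, 4, 5, 6} and column 4 has {1, 2, 3, 4, 5, 6}, leaving only 7.
So row 6 reads: 6 4 2 7 3 5 1.

6 4 2 7 3 5 1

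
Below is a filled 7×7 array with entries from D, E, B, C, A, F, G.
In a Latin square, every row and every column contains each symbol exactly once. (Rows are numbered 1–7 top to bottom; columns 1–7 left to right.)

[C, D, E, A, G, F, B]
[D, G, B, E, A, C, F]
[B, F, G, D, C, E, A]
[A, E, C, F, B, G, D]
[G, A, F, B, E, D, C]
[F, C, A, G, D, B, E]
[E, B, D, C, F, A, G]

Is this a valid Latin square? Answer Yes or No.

Each row is a permutation of the 7 symbols, and so is each column.

Yes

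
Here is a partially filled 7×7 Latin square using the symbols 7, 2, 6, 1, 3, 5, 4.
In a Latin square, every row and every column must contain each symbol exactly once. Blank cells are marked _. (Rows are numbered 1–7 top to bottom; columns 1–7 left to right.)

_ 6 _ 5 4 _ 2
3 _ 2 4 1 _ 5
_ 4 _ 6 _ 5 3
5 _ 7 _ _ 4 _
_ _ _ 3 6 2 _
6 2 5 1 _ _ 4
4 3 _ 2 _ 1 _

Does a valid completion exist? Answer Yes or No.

No

Row 4, column 4: row 4 together with column 4 already contain {7, 2, 6, 1, 3, 5, 4} — every symbol — so nothing can go there. The grid has no valid completion.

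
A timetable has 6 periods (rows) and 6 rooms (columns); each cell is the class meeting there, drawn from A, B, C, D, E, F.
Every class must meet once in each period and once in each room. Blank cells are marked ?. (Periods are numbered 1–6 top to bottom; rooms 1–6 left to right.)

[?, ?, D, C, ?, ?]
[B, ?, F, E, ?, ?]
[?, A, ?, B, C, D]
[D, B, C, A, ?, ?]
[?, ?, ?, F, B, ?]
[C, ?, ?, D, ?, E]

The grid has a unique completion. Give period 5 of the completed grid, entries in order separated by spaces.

E D A F B C

Period 3, room 3: period 3 has {A, B, C, D} and room 3 has {C, D, F}, leaving only E.
Period 5, room 3: period 5 has {B, F} and room 3 has {C, D, E, F}, leaving only A.
Period 5, room 1: period 5 has {A, B, F} and room 1 has {B, C, D}, leaving only E.
Period 5, room 6: period 5 has {A, B, E, F} and room 6 has {D, E}, leaving only C.
Period 5, room 2: period 5 has {A, B, C, E, F} and room 2 has {A, B}, leaving only D.
So period 5 reads: E D A F B C.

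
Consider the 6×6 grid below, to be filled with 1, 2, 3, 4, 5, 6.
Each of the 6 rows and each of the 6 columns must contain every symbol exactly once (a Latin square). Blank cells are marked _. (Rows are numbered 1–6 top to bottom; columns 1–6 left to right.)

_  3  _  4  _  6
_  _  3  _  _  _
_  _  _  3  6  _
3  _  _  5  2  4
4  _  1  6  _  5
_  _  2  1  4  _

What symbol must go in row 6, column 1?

Row 1, column 3: row 1 has {3, 4, 6} and column 3 has {1, 2, 3}, leaving only 5.
Row 1, column 5: row 1 has {3, 4, 5, 6} and column 5 has {2, 4, 6}, leaving only 1.
Row 1, column 1: row 1 has {1, 3, 4, 5, 6} and column 1 has {3, 4}, leaving only 2.
Row 2, column 4: row 2 has {3} and column 4 has {1, 3, 4, 5, 6}, leaving only 2.
Row 2, column 5: row 2 has {2, 3} and column 5 has {1, 2, 4, 6}, leaving only 5.
Row 2, column 6: row 2 has {2, 3, 5} and column 6 has {4, 5, 6}, leaving only 1.
Row 2, column 1: row 2 has {1, 2, 3, 5} and column 1 has {2, 3, 4}, leaving only 6.
Row 6 already has {1, 2, 4} and column 1 already has {2, 3, 4, 6}, so row 6, column 1 must be 5.

5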